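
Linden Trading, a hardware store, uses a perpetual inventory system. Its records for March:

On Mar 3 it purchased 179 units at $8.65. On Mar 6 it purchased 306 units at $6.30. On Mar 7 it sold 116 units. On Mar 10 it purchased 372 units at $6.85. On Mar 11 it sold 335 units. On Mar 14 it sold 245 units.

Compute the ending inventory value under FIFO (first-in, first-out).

Mar 7, 116 sold [FIFO — oldest first]: 116 @ $8.65 = $1,003.40
Mar 11, 335 sold [FIFO — oldest first]: 63 @ $8.65 + 272 @ $6.30 = $2,258.55
Mar 14, 245 sold [FIFO — oldest first]: 34 @ $6.30 + 211 @ $6.85 = $1,659.55
Total COGS = $1,003.40 + $2,258.55 + $1,659.55 = $4,921.50
Ending inventory: 161 @ $6.85 = $1,102.85
Check: goods available $6,024.35 = COGS $4,921.50 + ending $1,102.85

Ending inventory = $1,102.85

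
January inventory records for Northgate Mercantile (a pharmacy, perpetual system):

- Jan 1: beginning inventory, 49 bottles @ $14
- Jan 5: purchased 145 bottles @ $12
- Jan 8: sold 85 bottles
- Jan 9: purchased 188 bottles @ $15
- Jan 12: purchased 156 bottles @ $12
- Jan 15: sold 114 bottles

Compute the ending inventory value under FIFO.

Ending inventory = $4,617

Jan 8, 85 sold [FIFO — oldest first]: 49 @ $14 + 36 @ $12 = $1,118
Jan 15, 114 sold [FIFO — oldest first]: 109 @ $12 + 5 @ $15 = $1,383
Total COGS = $1,118 + $1,383 = $2,501
Ending inventory: 183 @ $15 + 156 @ $12 = $4,617
Check: goods available $7,118 = COGS $2,501 + ending $4,617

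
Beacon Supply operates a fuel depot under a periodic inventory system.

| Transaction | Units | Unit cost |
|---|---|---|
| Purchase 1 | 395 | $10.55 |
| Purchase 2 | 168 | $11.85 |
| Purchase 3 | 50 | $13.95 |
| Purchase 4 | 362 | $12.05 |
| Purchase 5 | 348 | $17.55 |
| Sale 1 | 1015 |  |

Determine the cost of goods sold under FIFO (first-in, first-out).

COGS = $11,919.65

Sale 1 (1015) [FIFO — oldest first]: 395 @ $10.55 + 168 @ $11.85 + 50 @ $13.95 + 362 @ $12.05 + 40 @ $17.55 = $11,919.65
Ending inventory: 308 @ $17.55 = $5,405.40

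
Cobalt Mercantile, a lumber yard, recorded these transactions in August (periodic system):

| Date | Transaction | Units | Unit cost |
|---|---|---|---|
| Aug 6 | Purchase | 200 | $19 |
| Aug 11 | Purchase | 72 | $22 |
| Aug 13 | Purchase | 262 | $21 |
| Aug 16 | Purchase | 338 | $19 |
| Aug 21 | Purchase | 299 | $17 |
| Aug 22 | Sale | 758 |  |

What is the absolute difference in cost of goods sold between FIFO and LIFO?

$1,096

FIFO COGS: 200 @ $19 + 72 @ $22 + 262 @ $21 + 224 @ $19 = $15,142
LIFO COGS: 299 @ $17 + 338 @ $19 + 121 @ $21 = $14,046
Difference = |$15,142 − $14,046| = $1,096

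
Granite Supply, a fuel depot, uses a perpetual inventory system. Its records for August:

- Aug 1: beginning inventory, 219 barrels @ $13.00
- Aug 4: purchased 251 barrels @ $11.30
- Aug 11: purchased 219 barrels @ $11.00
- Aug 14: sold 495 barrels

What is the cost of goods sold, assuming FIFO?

COGS = $5,958.30

Aug 14, 495 sold [FIFO — oldest first]: 219 @ $13.00 + 251 @ $11.30 + 25 @ $11.00 = $5,958.30
Ending inventory: 194 @ $11.00 = $2,134.00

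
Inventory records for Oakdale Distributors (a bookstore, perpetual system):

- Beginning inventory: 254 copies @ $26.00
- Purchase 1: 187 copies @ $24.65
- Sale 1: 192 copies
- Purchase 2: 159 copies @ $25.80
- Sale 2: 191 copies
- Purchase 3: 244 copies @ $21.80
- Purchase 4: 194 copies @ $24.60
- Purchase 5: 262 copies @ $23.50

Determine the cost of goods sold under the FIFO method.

COGS = $9,783.85

Sale 1 (192) [FIFO — oldest first]: 192 @ $26.00 = $4,992.00
Sale 2 (191) [FIFO — oldest first]: 62 @ $26.00 + 129 @ $24.65 = $4,791.85
Total COGS = $4,992.00 + $4,791.85 = $9,783.85
Ending inventory: 58 @ $24.65 + 159 @ $25.80 + 244 @ $21.80 + 194 @ $24.60 + 262 @ $23.50 = $21,780.50
Check: goods available $31,564.35 = COGS $9,783.85 + ending $21,780.50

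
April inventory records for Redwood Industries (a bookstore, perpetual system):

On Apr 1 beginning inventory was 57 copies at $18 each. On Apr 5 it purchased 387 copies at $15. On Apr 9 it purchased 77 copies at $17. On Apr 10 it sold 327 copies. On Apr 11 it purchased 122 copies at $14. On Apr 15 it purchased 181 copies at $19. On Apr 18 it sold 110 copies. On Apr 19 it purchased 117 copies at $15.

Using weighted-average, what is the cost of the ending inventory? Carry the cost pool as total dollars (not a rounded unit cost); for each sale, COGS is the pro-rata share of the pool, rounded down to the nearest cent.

After Apr 1: 57 on hand, pool $1,026.00 (≈ $18.0000 each)
After Apr 5: 444 on hand, pool $6,831.00 (≈ $15.3851 each)
After Apr 9: 521 on hand, pool $8,140.00 (≈ $15.6238 each)
Apr 10, sell 327: 327/521 × $8,140.00 → $5,108.98
After Apr 11: 316 on hand, pool $4,739.02 (≈ $14.9969 each)
After Apr 15: 497 on hand, pool $8,178.02 (≈ $16.4548 each)
Apr 18, sell 110: 110/497 × $8,178.02 → $1,810.02
After Apr 19: 504 on hand, pool $8,123.00 (≈ $16.1171 each)
Total COGS = $5,108.98 + $1,810.02 = $6,919.00
Ending inventory (cost pool remaining) = $8,123.00
Check: goods available $15,042.00 = COGS $6,919.00 + ending $8,123.00

Ending inventory = $8,123.00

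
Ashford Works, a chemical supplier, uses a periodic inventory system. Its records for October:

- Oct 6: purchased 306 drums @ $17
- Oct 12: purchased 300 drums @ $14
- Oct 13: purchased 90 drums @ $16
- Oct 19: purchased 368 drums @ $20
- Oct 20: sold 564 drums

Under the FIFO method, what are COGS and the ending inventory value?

Oct 20, 564 sold [FIFO — oldest first]: 306 @ $17 + 258 @ $14 = $8,814
Ending inventory: 42 @ $14 + 90 @ $16 + 368 @ $20 = $9,388

COGS = $8,814; ending inventory = $9,388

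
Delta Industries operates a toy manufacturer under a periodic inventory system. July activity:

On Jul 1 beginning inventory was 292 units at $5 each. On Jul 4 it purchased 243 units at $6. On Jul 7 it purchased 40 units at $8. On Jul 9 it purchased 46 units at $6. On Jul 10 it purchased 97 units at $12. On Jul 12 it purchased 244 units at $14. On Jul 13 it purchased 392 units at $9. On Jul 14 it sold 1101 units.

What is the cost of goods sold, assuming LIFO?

Jul 14, 1101 sold [LIFO — newest first]: 392 @ $9 + 244 @ $14 + 97 @ $12 + 46 @ $6 + 40 @ $8 + 243 @ $6 + 39 @ $5 = $10,357
Ending inventory: 253 @ $5 = $1,265

COGS = $10,357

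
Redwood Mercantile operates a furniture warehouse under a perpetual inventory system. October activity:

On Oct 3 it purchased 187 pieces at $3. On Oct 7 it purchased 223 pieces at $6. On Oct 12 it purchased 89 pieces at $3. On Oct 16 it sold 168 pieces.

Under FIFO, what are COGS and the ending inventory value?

Oct 16, 168 sold [FIFO — oldest first]: 168 @ $3 = $504
Ending inventory: 19 @ $3 + 223 @ $6 + 89 @ $3 = $1,662

COGS = $504; ending inventory = $1,662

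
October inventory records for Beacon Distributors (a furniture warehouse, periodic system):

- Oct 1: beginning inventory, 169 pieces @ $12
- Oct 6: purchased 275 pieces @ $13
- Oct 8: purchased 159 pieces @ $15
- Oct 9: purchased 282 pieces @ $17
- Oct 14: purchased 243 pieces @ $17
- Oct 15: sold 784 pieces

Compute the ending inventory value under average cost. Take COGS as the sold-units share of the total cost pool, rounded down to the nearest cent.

Ending inventory = $5,157.87

Oct 15, sell 784: 784/1128 × $16,913.00 → $11,755.13
Ending inventory (cost pool remaining) = $5,157.87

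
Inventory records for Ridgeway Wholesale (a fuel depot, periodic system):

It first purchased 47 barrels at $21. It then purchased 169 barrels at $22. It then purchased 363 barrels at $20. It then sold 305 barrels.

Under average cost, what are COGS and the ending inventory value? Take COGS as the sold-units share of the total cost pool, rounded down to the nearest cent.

Sale 1, sell 305: 305/579 × $11,965.00 → $6,302.80
Ending inventory (cost pool remaining) = $5,662.20

COGS = $6,302.80; ending inventory = $5,662.20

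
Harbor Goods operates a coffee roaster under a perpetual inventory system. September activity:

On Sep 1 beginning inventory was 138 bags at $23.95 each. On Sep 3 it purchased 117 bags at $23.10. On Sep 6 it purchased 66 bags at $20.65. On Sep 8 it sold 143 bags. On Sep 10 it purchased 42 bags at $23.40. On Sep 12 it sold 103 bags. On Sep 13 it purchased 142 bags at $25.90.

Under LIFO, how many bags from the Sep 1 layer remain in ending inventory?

Sep 8, 143 sold [LIFO — newest first]: 66 @ $20.65 + 77 @ $23.10 = $3,141.60
Sep 12, 103 sold [LIFO — newest first]: 42 @ $23.40 + 40 @ $23.10 + 21 @ $23.95 = $2,409.75
Total COGS = $3,141.60 + $2,409.75 = $5,551.35
Ending inventory: 117 @ $23.95 + 142 @ $25.90 = $6,479.95

117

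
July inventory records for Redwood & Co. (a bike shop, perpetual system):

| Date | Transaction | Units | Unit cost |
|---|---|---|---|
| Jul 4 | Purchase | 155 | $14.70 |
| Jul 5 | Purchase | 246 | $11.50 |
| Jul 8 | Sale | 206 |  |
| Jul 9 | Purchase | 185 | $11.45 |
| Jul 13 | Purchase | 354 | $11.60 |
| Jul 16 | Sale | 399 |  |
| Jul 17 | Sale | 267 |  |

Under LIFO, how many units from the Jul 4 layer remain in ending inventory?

68

Jul 8, 206 sold [LIFO — newest first]: 206 @ $11.50 = $2,369.00
Jul 16, 399 sold [LIFO — newest first]: 354 @ $11.60 + 45 @ $11.45 = $4,621.65
Jul 17, 267 sold [LIFO — newest first]: 140 @ $11.45 + 40 @ $11.50 + 87 @ $14.70 = $3,341.90
Total COGS = $2,369.00 + $4,621.65 + $3,341.90 = $10,332.55
Ending inventory: 68 @ $14.70 = $999.60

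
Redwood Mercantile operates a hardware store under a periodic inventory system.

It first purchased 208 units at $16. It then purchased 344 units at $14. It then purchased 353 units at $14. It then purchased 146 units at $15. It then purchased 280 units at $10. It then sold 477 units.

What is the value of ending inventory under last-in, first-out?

Ending inventory = $12,372

Sale 1 (477) [LIFO — newest first]: 280 @ $10 + 146 @ $15 + 51 @ $14 = $5,704
Ending inventory: 208 @ $16 + 344 @ $14 + 302 @ $14 = $12,372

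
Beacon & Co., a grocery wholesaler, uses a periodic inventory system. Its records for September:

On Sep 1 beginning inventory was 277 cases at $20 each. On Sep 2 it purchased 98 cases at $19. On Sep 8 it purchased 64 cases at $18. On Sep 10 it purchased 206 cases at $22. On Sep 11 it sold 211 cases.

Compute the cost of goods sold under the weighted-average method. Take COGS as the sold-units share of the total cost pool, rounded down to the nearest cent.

COGS = $4,280.84

Sep 11, sell 211: 211/645 × $13,086.00 → $4,280.84
Ending inventory (cost pool remaining) = $8,805.16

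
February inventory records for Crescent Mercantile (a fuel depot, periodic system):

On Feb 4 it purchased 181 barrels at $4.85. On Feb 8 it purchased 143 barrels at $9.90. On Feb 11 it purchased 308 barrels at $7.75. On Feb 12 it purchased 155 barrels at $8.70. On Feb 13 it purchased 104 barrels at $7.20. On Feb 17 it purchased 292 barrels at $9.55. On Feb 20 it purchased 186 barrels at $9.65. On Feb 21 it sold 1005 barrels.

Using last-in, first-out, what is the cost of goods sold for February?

COGS = $8,757.80

Feb 21, 1005 sold [LIFO — newest first]: 186 @ $9.65 + 292 @ $9.55 + 104 @ $7.20 + 155 @ $8.70 + 268 @ $7.75 = $8,757.80
Ending inventory: 181 @ $4.85 + 143 @ $9.90 + 40 @ $7.75 = $2,603.55
Check: goods available $11,361.35 = COGS $8,757.80 + ending $2,603.55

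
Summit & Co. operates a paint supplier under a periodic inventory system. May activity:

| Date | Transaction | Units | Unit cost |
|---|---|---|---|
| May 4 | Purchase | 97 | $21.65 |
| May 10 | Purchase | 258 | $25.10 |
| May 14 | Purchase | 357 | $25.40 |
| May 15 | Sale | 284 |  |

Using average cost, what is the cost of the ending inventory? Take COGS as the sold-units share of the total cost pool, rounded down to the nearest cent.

May 15, sell 284: 284/712 × $17,643.65 → $7,037.63
Ending inventory (cost pool remaining) = $10,606.02

Ending inventory = $10,606.02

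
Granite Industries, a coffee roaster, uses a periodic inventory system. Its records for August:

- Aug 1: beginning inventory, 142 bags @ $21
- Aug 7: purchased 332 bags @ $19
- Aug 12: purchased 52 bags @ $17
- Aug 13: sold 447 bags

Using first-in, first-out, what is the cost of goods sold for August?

COGS = $8,777

Aug 13, 447 sold [FIFO — oldest first]: 142 @ $21 + 305 @ $19 = $8,777
Ending inventory: 27 @ $19 + 52 @ $17 = $1,397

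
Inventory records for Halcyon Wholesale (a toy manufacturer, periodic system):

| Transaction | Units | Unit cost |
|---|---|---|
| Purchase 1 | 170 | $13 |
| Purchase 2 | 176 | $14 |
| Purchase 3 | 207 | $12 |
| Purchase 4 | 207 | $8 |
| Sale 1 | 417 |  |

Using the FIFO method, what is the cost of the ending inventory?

Sale 1 (417) [FIFO — oldest first]: 170 @ $13 + 176 @ $14 + 71 @ $12 = $5,526
Ending inventory: 136 @ $12 + 207 @ $8 = $3,288

Ending inventory = $3,288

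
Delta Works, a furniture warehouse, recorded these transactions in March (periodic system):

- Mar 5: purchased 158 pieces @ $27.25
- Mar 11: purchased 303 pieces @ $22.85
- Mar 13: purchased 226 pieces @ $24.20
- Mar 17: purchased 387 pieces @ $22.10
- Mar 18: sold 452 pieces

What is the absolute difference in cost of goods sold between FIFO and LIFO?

FIFO COGS: 158 @ $27.25 + 294 @ $22.85 = $11,023.40
LIFO COGS: 387 @ $22.10 + 65 @ $24.20 = $10,125.70
Difference = |$11,023.40 − $10,125.70| = $897.70

$897.70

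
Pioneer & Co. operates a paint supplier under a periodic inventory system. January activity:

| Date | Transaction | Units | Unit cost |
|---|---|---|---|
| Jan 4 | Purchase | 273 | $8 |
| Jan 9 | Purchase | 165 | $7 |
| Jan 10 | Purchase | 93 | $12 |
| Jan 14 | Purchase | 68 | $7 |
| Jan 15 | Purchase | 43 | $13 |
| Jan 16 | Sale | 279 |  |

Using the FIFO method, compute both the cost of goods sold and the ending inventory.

Jan 16, 279 sold [FIFO — oldest first]: 273 @ $8 + 6 @ $7 = $2,226
Ending inventory: 159 @ $7 + 93 @ $12 + 68 @ $7 + 43 @ $13 = $3,264

COGS = $2,226; ending inventory = $3,264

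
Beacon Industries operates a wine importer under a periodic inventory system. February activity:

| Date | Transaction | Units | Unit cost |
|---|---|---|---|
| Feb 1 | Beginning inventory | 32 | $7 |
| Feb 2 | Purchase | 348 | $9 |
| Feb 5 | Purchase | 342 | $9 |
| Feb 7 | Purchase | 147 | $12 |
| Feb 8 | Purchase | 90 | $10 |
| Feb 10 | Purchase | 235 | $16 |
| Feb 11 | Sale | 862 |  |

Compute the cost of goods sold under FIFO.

COGS = $8,114

Feb 11, 862 sold [FIFO — oldest first]: 32 @ $7 + 348 @ $9 + 342 @ $9 + 140 @ $12 = $8,114
Ending inventory: 7 @ $12 + 90 @ $10 + 235 @ $16 = $4,744
Check: goods available $12,858 = COGS $8,114 + ending $4,744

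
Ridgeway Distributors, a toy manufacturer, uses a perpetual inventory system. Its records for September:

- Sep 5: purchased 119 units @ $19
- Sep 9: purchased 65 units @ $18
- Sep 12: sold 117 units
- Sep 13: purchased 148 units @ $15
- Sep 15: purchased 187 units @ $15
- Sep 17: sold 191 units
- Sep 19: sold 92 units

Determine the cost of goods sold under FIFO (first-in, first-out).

COGS = $6,671

Sep 12, 117 sold [FIFO — oldest first]: 117 @ $19 = $2,223
Sep 17, 191 sold [FIFO — oldest first]: 2 @ $19 + 65 @ $18 + 124 @ $15 = $3,068
Sep 19, 92 sold [FIFO — oldest first]: 24 @ $15 + 68 @ $15 = $1,380
Total COGS = $2,223 + $3,068 + $1,380 = $6,671
Ending inventory: 119 @ $15 = $1,785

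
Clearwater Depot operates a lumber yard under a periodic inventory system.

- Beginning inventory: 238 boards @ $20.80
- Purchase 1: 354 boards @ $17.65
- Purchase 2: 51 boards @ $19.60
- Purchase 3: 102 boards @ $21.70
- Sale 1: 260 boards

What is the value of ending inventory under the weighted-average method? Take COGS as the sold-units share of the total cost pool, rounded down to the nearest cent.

Sale 1, sell 260: 260/745 × $14,411.50 → $5,029.51
Ending inventory (cost pool remaining) = $9,381.99
Check: goods available $14,411.50 = COGS $5,029.51 + ending $9,381.99

Ending inventory = $9,381.99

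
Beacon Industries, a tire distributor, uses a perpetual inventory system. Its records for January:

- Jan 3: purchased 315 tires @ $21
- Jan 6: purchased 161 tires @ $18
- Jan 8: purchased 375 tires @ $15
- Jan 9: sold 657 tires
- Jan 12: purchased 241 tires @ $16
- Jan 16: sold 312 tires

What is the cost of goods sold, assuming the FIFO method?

COGS = $17,026

Jan 9, 657 sold [FIFO — oldest first]: 315 @ $21 + 161 @ $18 + 181 @ $15 = $12,228
Jan 16, 312 sold [FIFO — oldest first]: 194 @ $15 + 118 @ $16 = $4,798
Total COGS = $12,228 + $4,798 = $17,026
Ending inventory: 123 @ $16 = $1,968
Check: goods available $18,994 = COGS $17,026 + ending $1,968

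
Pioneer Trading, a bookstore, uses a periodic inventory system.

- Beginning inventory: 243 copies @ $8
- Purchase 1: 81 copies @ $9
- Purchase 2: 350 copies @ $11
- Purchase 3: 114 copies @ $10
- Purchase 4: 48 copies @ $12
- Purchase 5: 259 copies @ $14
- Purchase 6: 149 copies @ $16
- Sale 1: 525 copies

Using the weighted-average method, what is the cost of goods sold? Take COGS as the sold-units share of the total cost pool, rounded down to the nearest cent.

COGS = $6,013.44

Sale 1, sell 525: 525/1244 × $14,249.00 → $6,013.44
Ending inventory (cost pool remaining) = $8,235.56
Check: goods available $14,249.00 = COGS $6,013.44 + ending $8,235.56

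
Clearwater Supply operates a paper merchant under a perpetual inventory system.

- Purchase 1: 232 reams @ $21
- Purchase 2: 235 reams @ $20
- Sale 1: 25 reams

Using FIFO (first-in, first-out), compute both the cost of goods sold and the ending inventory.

COGS = $525; ending inventory = $9,047

Sale 1 (25) [FIFO — oldest first]: 25 @ $21 = $525
Ending inventory: 207 @ $21 + 235 @ $20 = $9,047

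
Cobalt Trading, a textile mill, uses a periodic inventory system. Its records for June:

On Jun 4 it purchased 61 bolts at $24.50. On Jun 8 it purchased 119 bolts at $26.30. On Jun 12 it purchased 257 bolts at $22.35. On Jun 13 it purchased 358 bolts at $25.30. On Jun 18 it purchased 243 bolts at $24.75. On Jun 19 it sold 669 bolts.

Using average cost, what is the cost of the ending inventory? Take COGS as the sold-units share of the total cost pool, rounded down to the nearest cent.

Ending inventory = $9,043.63

Jun 19, sell 669: 669/1038 × $25,439.80 → $16,396.17
Ending inventory (cost pool remaining) = $9,043.63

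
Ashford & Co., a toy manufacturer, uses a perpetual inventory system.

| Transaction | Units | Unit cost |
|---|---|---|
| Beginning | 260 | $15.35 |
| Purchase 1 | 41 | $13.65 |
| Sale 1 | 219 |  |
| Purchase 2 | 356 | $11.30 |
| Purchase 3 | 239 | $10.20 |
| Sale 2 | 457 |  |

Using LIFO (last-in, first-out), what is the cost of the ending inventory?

Sale 1 (219) [LIFO — newest first]: 41 @ $13.65 + 178 @ $15.35 = $3,291.95
Sale 2 (457) [LIFO — newest first]: 239 @ $10.20 + 218 @ $11.30 = $4,901.20
Total COGS = $3,291.95 + $4,901.20 = $8,193.15
Ending inventory: 82 @ $15.35 + 138 @ $11.30 = $2,818.10

Ending inventory = $2,818.10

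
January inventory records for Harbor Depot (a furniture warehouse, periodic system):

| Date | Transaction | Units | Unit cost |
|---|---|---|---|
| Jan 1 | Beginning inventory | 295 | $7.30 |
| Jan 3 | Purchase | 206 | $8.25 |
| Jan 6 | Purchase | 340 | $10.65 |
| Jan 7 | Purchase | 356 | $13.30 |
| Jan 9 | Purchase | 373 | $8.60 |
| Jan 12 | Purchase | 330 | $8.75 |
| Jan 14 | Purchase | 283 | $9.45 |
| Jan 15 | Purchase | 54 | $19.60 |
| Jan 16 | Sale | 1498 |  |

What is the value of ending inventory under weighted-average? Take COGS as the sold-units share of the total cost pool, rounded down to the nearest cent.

Ending inventory = $7,279.95

Jan 16, sell 1498: 1498/2237 × $22,036.85 → $14,756.90
Ending inventory (cost pool remaining) = $7,279.95
Check: goods available $22,036.85 = COGS $14,756.90 + ending $7,279.95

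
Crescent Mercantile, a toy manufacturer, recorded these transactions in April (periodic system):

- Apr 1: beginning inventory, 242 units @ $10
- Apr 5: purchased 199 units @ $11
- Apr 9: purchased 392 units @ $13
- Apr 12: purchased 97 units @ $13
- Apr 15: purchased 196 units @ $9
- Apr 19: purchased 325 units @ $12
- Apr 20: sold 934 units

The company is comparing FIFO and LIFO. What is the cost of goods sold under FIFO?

COGS = $11,002

FIFO COGS: 242 @ $10 + 199 @ $11 + 392 @ $13 + 97 @ $13 + 4 @ $9 = $11,002
LIFO COGS: 325 @ $12 + 196 @ $9 + 97 @ $13 + 316 @ $13 = $11,033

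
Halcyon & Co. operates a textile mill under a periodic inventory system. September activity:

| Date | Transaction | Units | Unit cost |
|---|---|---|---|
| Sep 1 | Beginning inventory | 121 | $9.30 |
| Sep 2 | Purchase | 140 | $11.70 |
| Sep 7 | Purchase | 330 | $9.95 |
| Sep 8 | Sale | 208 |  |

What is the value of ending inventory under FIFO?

Sep 8, 208 sold [FIFO — oldest first]: 121 @ $9.30 + 87 @ $11.70 = $2,143.20
Ending inventory: 53 @ $11.70 + 330 @ $9.95 = $3,903.60

Ending inventory = $3,903.60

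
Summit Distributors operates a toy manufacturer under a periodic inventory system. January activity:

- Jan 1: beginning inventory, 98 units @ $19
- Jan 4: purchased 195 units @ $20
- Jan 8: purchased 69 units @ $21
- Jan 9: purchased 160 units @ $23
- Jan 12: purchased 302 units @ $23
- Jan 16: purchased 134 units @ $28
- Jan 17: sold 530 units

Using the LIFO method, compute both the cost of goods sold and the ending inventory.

COGS = $12,860; ending inventory = $8,729

Jan 17, 530 sold [LIFO — newest first]: 134 @ $28 + 302 @ $23 + 94 @ $23 = $12,860
Ending inventory: 98 @ $19 + 195 @ $20 + 69 @ $21 + 66 @ $23 = $8,729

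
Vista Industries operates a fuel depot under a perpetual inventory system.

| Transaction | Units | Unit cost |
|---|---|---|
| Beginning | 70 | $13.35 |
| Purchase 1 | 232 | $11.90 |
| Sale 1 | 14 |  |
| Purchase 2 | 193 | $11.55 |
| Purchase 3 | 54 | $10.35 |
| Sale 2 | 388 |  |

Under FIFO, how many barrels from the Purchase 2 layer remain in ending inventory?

Sale 1 (14) [FIFO — oldest first]: 14 @ $13.35 = $186.90
Sale 2 (388) [FIFO — oldest first]: 56 @ $13.35 + 232 @ $11.90 + 100 @ $11.55 = $4,663.40
Total COGS = $186.90 + $4,663.40 = $4,850.30
Ending inventory: 93 @ $11.55 + 54 @ $10.35 = $1,633.05

93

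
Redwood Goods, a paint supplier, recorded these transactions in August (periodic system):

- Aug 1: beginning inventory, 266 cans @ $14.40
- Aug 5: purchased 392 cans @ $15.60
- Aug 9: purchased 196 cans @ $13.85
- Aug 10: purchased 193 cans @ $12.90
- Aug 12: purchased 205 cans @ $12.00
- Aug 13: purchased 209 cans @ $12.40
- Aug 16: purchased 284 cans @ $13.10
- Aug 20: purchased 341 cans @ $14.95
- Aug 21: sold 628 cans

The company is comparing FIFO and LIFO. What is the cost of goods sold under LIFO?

COGS = $8,855.55

FIFO COGS: 266 @ $14.40 + 362 @ $15.60 = $9,477.60
LIFO COGS: 341 @ $14.95 + 284 @ $13.10 + 3 @ $12.40 = $8,855.55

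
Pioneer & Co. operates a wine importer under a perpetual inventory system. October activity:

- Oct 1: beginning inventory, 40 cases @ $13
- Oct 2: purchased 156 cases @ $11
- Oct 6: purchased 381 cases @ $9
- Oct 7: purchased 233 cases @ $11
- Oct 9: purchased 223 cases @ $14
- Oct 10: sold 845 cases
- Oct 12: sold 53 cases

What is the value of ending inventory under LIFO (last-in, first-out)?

Ending inventory = $1,565

Oct 10, 845 sold [LIFO — newest first]: 223 @ $14 + 233 @ $11 + 381 @ $9 + 8 @ $11 = $9,202
Oct 12, 53 sold [LIFO — newest first]: 53 @ $11 = $583
Total COGS = $9,202 + $583 = $9,785
Ending inventory: 40 @ $13 + 95 @ $11 = $1,565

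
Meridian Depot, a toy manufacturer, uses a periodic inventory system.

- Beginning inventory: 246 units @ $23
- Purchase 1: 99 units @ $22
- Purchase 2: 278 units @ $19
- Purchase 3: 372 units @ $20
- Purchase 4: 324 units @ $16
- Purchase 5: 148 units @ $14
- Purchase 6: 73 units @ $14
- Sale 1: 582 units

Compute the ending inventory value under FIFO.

Ending inventory = $16,497

Sale 1 (582) [FIFO — oldest first]: 246 @ $23 + 99 @ $22 + 237 @ $19 = $12,339
Ending inventory: 41 @ $19 + 372 @ $20 + 324 @ $16 + 148 @ $14 + 73 @ $14 = $16,497
Check: goods available $28,836 = COGS $12,339 + ending $16,497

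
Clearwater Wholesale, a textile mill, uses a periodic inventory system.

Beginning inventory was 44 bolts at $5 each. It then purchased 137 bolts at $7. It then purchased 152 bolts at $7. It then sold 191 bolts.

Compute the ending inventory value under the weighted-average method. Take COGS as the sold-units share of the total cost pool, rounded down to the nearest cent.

Sale 1, sell 191: 191/333 × $2,243.00 → $1,286.52
Ending inventory (cost pool remaining) = $956.48

Ending inventory = $956.48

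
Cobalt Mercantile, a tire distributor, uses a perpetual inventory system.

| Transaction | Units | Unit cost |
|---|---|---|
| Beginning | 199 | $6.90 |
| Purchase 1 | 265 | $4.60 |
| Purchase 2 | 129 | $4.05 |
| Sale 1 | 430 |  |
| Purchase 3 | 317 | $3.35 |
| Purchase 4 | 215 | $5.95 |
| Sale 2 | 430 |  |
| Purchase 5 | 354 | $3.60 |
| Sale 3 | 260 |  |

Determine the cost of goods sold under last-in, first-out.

Sale 1 (430) [LIFO — newest first]: 129 @ $4.05 + 265 @ $4.60 + 36 @ $6.90 = $1,989.85
Sale 2 (430) [LIFO — newest first]: 215 @ $5.95 + 215 @ $3.35 = $1,999.50
Sale 3 (260) [LIFO — newest first]: 260 @ $3.60 = $936.00
Total COGS = $1,989.85 + $1,999.50 + $936.00 = $4,925.35
Ending inventory: 163 @ $6.90 + 102 @ $3.35 + 94 @ $3.60 = $1,804.80
Check: goods available $6,730.15 = COGS $4,925.35 + ending $1,804.80

COGS = $4,925.35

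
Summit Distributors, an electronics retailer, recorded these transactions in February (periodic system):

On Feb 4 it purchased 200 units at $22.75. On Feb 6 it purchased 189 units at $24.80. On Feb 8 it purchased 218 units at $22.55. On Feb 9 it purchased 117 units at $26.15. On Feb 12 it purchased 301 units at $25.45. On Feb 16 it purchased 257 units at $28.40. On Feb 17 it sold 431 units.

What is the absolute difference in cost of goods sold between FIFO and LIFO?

$1,542.80

FIFO COGS: 200 @ $22.75 + 189 @ $24.80 + 42 @ $22.55 = $10,184.30
LIFO COGS: 257 @ $28.40 + 174 @ $25.45 = $11,727.10
Difference = |$10,184.30 − $11,727.10| = $1,542.80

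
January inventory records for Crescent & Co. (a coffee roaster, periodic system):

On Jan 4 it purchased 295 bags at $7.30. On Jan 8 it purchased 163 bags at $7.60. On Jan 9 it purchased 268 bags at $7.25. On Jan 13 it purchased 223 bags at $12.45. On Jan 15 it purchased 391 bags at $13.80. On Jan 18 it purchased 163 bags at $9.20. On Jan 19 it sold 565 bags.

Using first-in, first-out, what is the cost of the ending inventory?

Ending inventory = $10,839.00

Jan 19, 565 sold [FIFO — oldest first]: 295 @ $7.30 + 163 @ $7.60 + 107 @ $7.25 = $4,168.05
Ending inventory: 161 @ $7.25 + 223 @ $12.45 + 391 @ $13.80 + 163 @ $9.20 = $10,839.00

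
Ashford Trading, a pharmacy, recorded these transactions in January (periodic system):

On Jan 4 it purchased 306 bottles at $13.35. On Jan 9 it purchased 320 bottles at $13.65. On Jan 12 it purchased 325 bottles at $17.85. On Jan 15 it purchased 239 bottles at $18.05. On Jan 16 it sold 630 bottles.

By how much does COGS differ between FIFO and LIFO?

FIFO COGS: 306 @ $13.35 + 320 @ $13.65 + 4 @ $17.85 = $8,524.50
LIFO COGS: 239 @ $18.05 + 325 @ $17.85 + 66 @ $13.65 = $11,016.10
Difference = |$8,524.50 − $11,016.10| = $2,491.60

$2,491.60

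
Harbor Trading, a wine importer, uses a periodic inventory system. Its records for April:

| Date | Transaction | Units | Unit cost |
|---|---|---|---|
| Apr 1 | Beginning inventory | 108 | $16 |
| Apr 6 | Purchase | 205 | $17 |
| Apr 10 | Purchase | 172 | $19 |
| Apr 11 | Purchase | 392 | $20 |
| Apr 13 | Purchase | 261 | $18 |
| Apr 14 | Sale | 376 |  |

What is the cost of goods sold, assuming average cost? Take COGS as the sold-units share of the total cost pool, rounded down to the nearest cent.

Apr 14, sell 376: 376/1138 × $21,019.00 → $6,944.76
Ending inventory (cost pool remaining) = $14,074.24

COGS = $6,944.76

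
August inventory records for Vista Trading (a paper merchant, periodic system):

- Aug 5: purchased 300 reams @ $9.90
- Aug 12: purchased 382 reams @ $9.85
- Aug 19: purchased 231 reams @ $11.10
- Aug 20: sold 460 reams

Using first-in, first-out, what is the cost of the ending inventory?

Aug 20, 460 sold [FIFO — oldest first]: 300 @ $9.90 + 160 @ $9.85 = $4,546.00
Ending inventory: 222 @ $9.85 + 231 @ $11.10 = $4,750.80

Ending inventory = $4,750.80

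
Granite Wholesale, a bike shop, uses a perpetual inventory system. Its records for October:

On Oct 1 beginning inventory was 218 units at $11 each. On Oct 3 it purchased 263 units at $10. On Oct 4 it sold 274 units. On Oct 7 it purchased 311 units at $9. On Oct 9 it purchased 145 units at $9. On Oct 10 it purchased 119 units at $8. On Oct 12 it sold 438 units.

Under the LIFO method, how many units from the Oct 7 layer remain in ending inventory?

137

Oct 4, 274 sold [LIFO — newest first]: 263 @ $10 + 11 @ $11 = $2,751
Oct 12, 438 sold [LIFO — newest first]: 119 @ $8 + 145 @ $9 + 174 @ $9 = $3,823
Total COGS = $2,751 + $3,823 = $6,574
Ending inventory: 207 @ $11 + 137 @ $9 = $3,510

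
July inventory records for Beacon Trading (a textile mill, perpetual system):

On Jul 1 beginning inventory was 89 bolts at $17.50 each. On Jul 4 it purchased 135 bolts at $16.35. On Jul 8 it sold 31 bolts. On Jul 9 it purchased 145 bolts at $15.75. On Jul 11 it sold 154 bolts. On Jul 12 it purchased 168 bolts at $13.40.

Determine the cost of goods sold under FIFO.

COGS = $3,127.10

Jul 8, 31 sold [FIFO — oldest first]: 31 @ $17.50 = $542.50
Jul 11, 154 sold [FIFO — oldest first]: 58 @ $17.50 + 96 @ $16.35 = $2,584.60
Total COGS = $542.50 + $2,584.60 = $3,127.10
Ending inventory: 39 @ $16.35 + 145 @ $15.75 + 168 @ $13.40 = $5,172.60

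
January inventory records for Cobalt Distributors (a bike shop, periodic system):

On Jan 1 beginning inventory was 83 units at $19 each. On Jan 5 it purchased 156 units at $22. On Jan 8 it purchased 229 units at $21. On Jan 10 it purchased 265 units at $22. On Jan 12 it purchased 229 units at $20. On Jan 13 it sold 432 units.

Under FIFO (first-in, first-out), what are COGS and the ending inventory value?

COGS = $9,062; ending inventory = $11,166

Jan 13, 432 sold [FIFO — oldest first]: 83 @ $19 + 156 @ $22 + 193 @ $21 = $9,062
Ending inventory: 36 @ $21 + 265 @ $22 + 229 @ $20 = $11,166
Check: goods available $20,228 = COGS $9,062 + ending $11,166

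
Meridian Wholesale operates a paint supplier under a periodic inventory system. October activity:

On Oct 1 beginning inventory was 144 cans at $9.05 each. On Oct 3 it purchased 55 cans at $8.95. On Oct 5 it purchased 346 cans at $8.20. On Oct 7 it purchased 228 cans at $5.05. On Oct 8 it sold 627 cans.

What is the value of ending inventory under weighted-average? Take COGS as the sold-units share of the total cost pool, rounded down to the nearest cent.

Ending inventory = $1,092.46

Oct 8, sell 627: 627/773 × $5,784.05 → $4,691.59
Ending inventory (cost pool remaining) = $1,092.46
Check: goods available $5,784.05 = COGS $4,691.59 + ending $1,092.46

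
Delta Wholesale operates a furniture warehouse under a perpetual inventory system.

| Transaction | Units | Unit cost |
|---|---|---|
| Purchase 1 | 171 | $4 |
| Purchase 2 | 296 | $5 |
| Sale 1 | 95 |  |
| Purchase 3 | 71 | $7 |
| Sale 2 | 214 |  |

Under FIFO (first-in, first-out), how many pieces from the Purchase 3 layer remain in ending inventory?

71

Sale 1 (95) [FIFO — oldest first]: 95 @ $4 = $380
Sale 2 (214) [FIFO — oldest first]: 76 @ $4 + 138 @ $5 = $994
Total COGS = $380 + $994 = $1,374
Ending inventory: 158 @ $5 + 71 @ $7 = $1,287
Check: goods available $2,661 = COGS $1,374 + ending $1,287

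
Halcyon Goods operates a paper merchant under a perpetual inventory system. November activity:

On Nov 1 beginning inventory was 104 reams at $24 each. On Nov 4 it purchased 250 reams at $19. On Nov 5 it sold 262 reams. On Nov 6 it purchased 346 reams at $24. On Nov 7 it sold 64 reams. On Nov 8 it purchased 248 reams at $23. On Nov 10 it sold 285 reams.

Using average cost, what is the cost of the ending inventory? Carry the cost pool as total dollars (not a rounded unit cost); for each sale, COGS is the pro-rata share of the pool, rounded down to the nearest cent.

After Nov 1: 104 on hand, pool $2,496.00 (≈ $24.0000 each)
After Nov 4: 354 on hand, pool $7,246.00 (≈ $20.4689 each)
Nov 5, sell 262: 262/354 × $7,246.00 → $5,362.85
After Nov 6: 438 on hand, pool $10,187.15 (≈ $23.2583 each)
Nov 7, sell 64: 64/438 × $10,187.15 → $1,488.53
After Nov 8: 622 on hand, pool $14,402.62 (≈ $23.1553 each)
Nov 10, sell 285: 285/622 × $14,402.62 → $6,599.27
Total COGS = $5,362.85 + $1,488.53 + $6,599.27 = $13,450.65
Ending inventory (cost pool remaining) = $7,803.35

Ending inventory = $7,803.35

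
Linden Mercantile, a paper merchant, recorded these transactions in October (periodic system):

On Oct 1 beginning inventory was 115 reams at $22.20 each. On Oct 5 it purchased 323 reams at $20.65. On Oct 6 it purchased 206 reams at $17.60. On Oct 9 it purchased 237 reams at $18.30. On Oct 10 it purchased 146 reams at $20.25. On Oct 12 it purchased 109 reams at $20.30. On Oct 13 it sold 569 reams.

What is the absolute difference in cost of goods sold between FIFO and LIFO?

$667.05

FIFO COGS: 115 @ $22.20 + 323 @ $20.65 + 131 @ $17.60 = $11,528.55
LIFO COGS: 109 @ $20.30 + 146 @ $20.25 + 237 @ $18.30 + 77 @ $17.60 = $10,861.50
Difference = |$11,528.55 − $10,861.50| = $667.05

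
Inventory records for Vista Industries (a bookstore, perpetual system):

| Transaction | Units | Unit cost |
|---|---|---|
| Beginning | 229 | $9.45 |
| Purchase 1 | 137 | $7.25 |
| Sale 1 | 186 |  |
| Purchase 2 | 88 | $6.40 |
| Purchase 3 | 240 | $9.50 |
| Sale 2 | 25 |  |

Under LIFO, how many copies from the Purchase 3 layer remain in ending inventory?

215

Sale 1 (186) [LIFO — newest first]: 137 @ $7.25 + 49 @ $9.45 = $1,456.30
Sale 2 (25) [LIFO — newest first]: 25 @ $9.50 = $237.50
Total COGS = $1,456.30 + $237.50 = $1,693.80
Ending inventory: 180 @ $9.45 + 88 @ $6.40 + 215 @ $9.50 = $4,306.70
Check: goods available $6,000.50 = COGS $1,693.80 + ending $4,306.70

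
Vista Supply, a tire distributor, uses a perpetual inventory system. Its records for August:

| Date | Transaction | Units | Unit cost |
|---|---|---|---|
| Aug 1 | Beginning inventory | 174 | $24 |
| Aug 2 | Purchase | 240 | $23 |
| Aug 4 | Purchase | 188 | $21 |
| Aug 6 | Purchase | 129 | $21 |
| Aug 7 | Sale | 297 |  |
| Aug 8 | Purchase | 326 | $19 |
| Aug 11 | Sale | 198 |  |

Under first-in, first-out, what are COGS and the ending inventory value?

Aug 7, 297 sold [FIFO — oldest first]: 174 @ $24 + 123 @ $23 = $7,005
Aug 11, 198 sold [FIFO — oldest first]: 117 @ $23 + 81 @ $21 = $4,392
Total COGS = $7,005 + $4,392 = $11,397
Ending inventory: 107 @ $21 + 129 @ $21 + 326 @ $19 = $11,150
Check: goods available $22,547 = COGS $11,397 + ending $11,150

COGS = $11,397; ending inventory = $11,150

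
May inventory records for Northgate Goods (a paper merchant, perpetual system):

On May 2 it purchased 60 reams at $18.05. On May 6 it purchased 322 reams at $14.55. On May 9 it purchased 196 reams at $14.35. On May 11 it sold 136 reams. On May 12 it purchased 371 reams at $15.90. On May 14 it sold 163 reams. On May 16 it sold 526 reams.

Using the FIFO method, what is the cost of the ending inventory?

Ending inventory = $1,971.60

May 11, 136 sold [FIFO — oldest first]: 60 @ $18.05 + 76 @ $14.55 = $2,188.80
May 14, 163 sold [FIFO — oldest first]: 163 @ $14.55 = $2,371.65
May 16, 526 sold [FIFO — oldest first]: 83 @ $14.55 + 196 @ $14.35 + 247 @ $15.90 = $7,947.55
Total COGS = $2,188.80 + $2,371.65 + $7,947.55 = $12,508.00
Ending inventory: 124 @ $15.90 = $1,971.60
Check: goods available $14,479.60 = COGS $12,508.00 + ending $1,971.60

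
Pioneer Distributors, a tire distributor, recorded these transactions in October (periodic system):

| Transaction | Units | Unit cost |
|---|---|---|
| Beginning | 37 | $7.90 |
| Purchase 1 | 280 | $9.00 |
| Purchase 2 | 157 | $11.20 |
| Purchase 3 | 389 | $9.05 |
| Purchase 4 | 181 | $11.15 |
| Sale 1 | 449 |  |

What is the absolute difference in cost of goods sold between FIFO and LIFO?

FIFO COGS: 37 @ $7.90 + 280 @ $9.00 + 132 @ $11.20 = $4,290.70
LIFO COGS: 181 @ $11.15 + 268 @ $9.05 = $4,443.55
Difference = |$4,290.70 − $4,443.55| = $152.85

$152.85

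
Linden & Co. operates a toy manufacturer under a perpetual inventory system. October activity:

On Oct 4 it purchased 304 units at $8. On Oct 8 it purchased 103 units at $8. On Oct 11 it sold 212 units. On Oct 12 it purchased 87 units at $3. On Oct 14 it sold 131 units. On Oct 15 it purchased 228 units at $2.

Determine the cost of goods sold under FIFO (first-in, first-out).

Oct 11, 212 sold [FIFO — oldest first]: 212 @ $8 = $1,696
Oct 14, 131 sold [FIFO — oldest first]: 92 @ $8 + 39 @ $8 = $1,048
Total COGS = $1,696 + $1,048 = $2,744
Ending inventory: 64 @ $8 + 87 @ $3 + 228 @ $2 = $1,229

COGS = $2,744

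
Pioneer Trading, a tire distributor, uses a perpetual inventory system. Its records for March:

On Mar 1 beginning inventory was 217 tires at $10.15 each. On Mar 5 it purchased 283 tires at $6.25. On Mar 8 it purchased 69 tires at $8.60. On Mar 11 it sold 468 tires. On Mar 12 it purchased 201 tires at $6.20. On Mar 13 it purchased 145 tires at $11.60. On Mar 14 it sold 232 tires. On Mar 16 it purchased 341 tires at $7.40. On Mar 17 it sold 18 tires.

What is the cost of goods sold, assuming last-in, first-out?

Mar 11, 468 sold [LIFO — newest first]: 69 @ $8.60 + 283 @ $6.25 + 116 @ $10.15 = $3,539.55
Mar 14, 232 sold [LIFO — newest first]: 145 @ $11.60 + 87 @ $6.20 = $2,221.40
Mar 17, 18 sold [LIFO — newest first]: 18 @ $7.40 = $133.20
Total COGS = $3,539.55 + $2,221.40 + $133.20 = $5,894.15
Ending inventory: 101 @ $10.15 + 114 @ $6.20 + 323 @ $7.40 = $4,122.15

COGS = $5,894.15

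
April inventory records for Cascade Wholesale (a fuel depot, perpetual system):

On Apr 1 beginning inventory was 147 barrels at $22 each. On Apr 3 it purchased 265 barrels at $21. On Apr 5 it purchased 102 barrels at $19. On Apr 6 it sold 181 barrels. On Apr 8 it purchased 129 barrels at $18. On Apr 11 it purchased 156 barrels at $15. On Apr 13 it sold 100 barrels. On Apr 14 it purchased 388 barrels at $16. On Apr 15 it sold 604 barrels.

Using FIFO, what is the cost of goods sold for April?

COGS = $16,775

Apr 6, 181 sold [FIFO — oldest first]: 147 @ $22 + 34 @ $21 = $3,948
Apr 13, 100 sold [FIFO — oldest first]: 100 @ $21 = $2,100
Apr 15, 604 sold [FIFO — oldest first]: 131 @ $21 + 102 @ $19 + 129 @ $18 + 156 @ $15 + 86 @ $16 = $10,727
Total COGS = $3,948 + $2,100 + $10,727 = $16,775
Ending inventory: 302 @ $16 = $4,832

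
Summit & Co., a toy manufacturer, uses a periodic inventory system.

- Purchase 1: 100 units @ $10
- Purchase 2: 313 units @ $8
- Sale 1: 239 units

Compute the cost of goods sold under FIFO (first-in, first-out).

Sale 1 (239) [FIFO — oldest first]: 100 @ $10 + 139 @ $8 = $2,112
Ending inventory: 174 @ $8 = $1,392

COGS = $2,112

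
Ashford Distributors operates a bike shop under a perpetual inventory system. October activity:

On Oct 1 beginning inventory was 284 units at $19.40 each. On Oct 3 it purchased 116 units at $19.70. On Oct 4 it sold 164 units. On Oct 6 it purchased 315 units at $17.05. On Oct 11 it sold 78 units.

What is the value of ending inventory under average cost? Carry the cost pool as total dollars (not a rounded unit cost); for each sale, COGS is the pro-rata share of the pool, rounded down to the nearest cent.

Ending inventory = $8,558.38

After Oct 1: 284 on hand, pool $5,509.60 (≈ $19.4000 each)
After Oct 3: 400 on hand, pool $7,794.80 (≈ $19.4870 each)
Oct 4, sell 164: 164/400 × $7,794.80 → $3,195.86
After Oct 6: 551 on hand, pool $9,969.69 (≈ $18.0938 each)
Oct 11, sell 78: 78/551 × $9,969.69 → $1,411.31
Total COGS = $3,195.86 + $1,411.31 = $4,607.17
Ending inventory (cost pool remaining) = $8,558.38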